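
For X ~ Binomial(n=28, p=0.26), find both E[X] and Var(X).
E[X] = 7.2800, Var(X) = 5.3872

We have X ~ Binomial(n=28, p=0.26).

For a Binomial distribution with n=28, p=0.26:

Expected value:
E[X] = 7.2800

Variance:
Var(X) = 5.3872

Standard deviation:
σ = √Var(X) = 2.3210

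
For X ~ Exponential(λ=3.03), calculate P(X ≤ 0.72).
0.887139

We have X ~ Exponential(λ=3.03).

The CDF gives us P(X ≤ k).

Using the CDF:
P(X ≤ 0.72) = 0.887139

This means there's approximately a 88.7% chance that X is at most 0.72.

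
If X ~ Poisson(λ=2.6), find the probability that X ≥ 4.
0.263998

We have X ~ Poisson(λ=2.6).

For discrete distributions, P(X ≥ 4) = 1 - P(X ≤ 3).

P(X ≤ 3) = 0.736002
P(X ≥ 4) = 1 - 0.736002 = 0.263998

So there's approximately a 26.4% chance that X is at least 4.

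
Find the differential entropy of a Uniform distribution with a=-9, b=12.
3.0445 nats

We have X ~ Uniform(a=-9, b=12).

The differential entropy measures the uncertainty or information content of the distribution.

For a Uniform distribution with a=-9, b=12:
h(X) = 3.0445 nats

(In bits, this would be 4.3923 bits.)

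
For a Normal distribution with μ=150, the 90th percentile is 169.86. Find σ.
σ = 15.4968

For X ~ Normal(μ, σ), the p-th percentile satisfies x = μ + z_p × σ,
where z_p = Φ⁻¹(p) is the standard normal quantile.

Step 1: z_{0.9} = Φ⁻¹(0.9) = 1.2816

Step 2: Solve for σ:
169.86 = 150 + 1.2816 × σ
σ = (169.86 - 150) / 1.2816
σ = 19.86 / 1.2816
σ = 15.4968

Verification: μ + z × σ = 150 + 1.2816 × 15.4968 = 169.86 ✓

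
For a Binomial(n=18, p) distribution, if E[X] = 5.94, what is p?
p = 0.33

For a Binomial(n, p) distribution:
E[X] = n × p

Given n = 18 and E[X] = 5.94:
5.94 = 18 × p
p = 5.94 / 18 = 0.33

Verification: Binomial(18, 0.33) has E[X] = 5.94 ✓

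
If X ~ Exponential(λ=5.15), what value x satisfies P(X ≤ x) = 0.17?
0.0362

We have X ~ Exponential(λ=5.15).

We want to find x such that P(X ≤ x) = 0.17.

This is the 17th percentile, which means 17% of values fall below this point.

Using the inverse CDF (quantile function):
x = F⁻¹(0.17) = 0.0362

Verification: P(X ≤ 0.0362) = 0.17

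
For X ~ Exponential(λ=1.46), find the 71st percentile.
0.8479

We have X ~ Exponential(λ=1.46).

We want to find x such that P(X ≤ x) = 0.71.

This is the 71st percentile, which means 71% of values fall below this point.

Using the inverse CDF (quantile function):
x = F⁻¹(0.71) = 0.8479

Verification: P(X ≤ 0.8479) = 0.71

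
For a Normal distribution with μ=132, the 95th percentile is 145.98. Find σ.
σ = 8.4992

For X ~ Normal(μ, σ), the p-th percentile satisfies x = μ + z_p × σ,
where z_p = Φ⁻¹(p) is the standard normal quantile.

Step 1: z_{0.95} = Φ⁻¹(0.95) = 1.6449

Step 2: Solve for σ:
145.98 = 132 + 1.6449 × σ
σ = (145.98 - 132) / 1.6449
σ = 13.98 / 1.6449
σ = 8.4992

Verification: μ + z × σ = 132 + 1.6449 × 8.4992 = 145.98 ✓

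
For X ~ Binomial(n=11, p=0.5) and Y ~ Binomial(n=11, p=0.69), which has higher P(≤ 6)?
X has higher probability (P(X ≤ 6) = 0.7256 > P(Y ≤ 6) = 0.2328)

Compute P(≤ 6) for each distribution:

X ~ Binomial(n=11, p=0.5):
P(X ≤ 6) = 0.7256

Y ~ Binomial(n=11, p=0.69):
P(Y ≤ 6) = 0.2328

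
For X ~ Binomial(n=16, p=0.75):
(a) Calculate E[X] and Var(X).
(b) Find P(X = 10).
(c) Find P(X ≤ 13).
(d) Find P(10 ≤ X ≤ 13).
(a) E[X] = 12.0000, Var(X) = 3.0000
(b) P(X = 10) = 0.110097
(c) P(X ≤ 13) = 0.802889
(d) P(10 ≤ X ≤ 13) = 0.723332

We have X ~ Binomial(n=16, p=0.75).

(a) Moments:
E[X] = 12.0000
Var(X) = 3.0000
σ = √Var(X) = 1.7321

(b) Point probability using PMF:
P(X = 10) = 0.110097

(c) Cumulative probability using CDF:
P(X ≤ 13) = F(13) = 0.802889

(d) Range probability:
P(10 ≤ X ≤ 13) = P(X ≤ 13) - P(X ≤ 9)
                   = F(13) - F(9)
                   = 0.802889 - 0.079557
                   = 0.723332

This means approximately 72.3% of outcomes fall in the interval [10, 13].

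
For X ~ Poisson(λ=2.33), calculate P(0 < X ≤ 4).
0.815408

We have X ~ Poisson(λ=2.33).

To find P(0 < X ≤ 4), we use:
P(0 < X ≤ 4) = P(X ≤ 4) - P(X ≤ 0)
                 = F(4) - F(0)
                 = 0.912703 - 0.097296
                 = 0.815408

So there's approximately a 81.5% chance that X falls in this range.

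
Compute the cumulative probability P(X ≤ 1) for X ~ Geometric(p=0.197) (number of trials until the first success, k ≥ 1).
0.197000

We have X ~ Geometric(p=0.197) (number of trials until the first success, k ≥ 1).

The CDF gives us P(X ≤ k).

Using the CDF:
P(X ≤ 1) = 0.197000

This means there's approximately a 19.7% chance that X is at most 1.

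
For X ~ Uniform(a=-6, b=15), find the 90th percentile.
12.9000

We have X ~ Uniform(a=-6, b=15).

We want to find x such that P(X ≤ x) = 0.9.

This is the 90th percentile, which means 90% of values fall below this point.

Using the inverse CDF (quantile function):
x = F⁻¹(0.9) = 12.9000

Verification: P(X ≤ 12.9000) = 0.9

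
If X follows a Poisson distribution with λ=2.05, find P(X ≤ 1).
0.392641

We have X ~ Poisson(λ=2.05).

The CDF gives us P(X ≤ k).

Using the CDF:
P(X ≤ 1) = 0.392641

This means there's approximately a 39.3% chance that X is at most 1.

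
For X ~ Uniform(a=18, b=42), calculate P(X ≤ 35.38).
0.724167

We have X ~ Uniform(a=18, b=42).

The CDF gives us P(X ≤ k).

Using the CDF:
P(X ≤ 35.38) = 0.724167

This means there's approximately a 72.4% chance that X is at most 35.38.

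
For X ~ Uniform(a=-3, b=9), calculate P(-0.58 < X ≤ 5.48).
0.505000

We have X ~ Uniform(a=-3, b=9).

To find P(-0.58 < X ≤ 5.48), we use:
P(-0.58 < X ≤ 5.48) = P(X ≤ 5.48) - P(X ≤ -0.58)
                 = F(5.48) - F(-0.58)
                 = 0.706667 - 0.201667
                 = 0.505000

So there's approximately a 50.5% chance that X falls in this range.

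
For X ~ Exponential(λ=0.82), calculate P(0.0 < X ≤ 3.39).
0.937949

We have X ~ Exponential(λ=0.82).

To find P(0.0 < X ≤ 3.39), we use:
P(0.0 < X ≤ 3.39) = P(X ≤ 3.39) - P(X ≤ 0.0)
                 = F(3.39) - F(0.0)
                 = 0.937949 - 0.000000
                 = 0.937949

So there's approximately a 93.8% chance that X falls in this range.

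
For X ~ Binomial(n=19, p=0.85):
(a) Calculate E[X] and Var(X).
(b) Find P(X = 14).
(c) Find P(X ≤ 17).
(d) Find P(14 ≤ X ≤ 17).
(a) E[X] = 16.1500, Var(X) = 2.4225
(b) P(X = 14) = 0.090746
(c) P(X ≤ 17) = 0.801508
(d) P(14 ≤ X ≤ 17) = 0.747812

We have X ~ Binomial(n=19, p=0.85).

(a) Moments:
E[X] = 16.1500
Var(X) = 2.4225
σ = √Var(X) = 1.5564

(b) Point probability using PMF:
P(X = 14) = 0.090746

(c) Cumulative probability using CDF:
P(X ≤ 17) = F(17) = 0.801508

(d) Range probability:
P(14 ≤ X ≤ 17) = P(X ≤ 17) - P(X ≤ 13)
                   = F(17) - F(13)
                   = 0.801508 - 0.053696
                   = 0.747812

This means approximately 74.8% of outcomes fall in the interval [14, 17].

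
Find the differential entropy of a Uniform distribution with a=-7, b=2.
2.1972 nats

We have X ~ Uniform(a=-7, b=2).

The differential entropy measures the uncertainty or information content of the distribution.

For a Uniform distribution with a=-7, b=2:
h(X) = 2.1972 nats

(In bits, this would be 3.1699 bits.)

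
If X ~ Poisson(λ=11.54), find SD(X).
3.3971

We have X ~ Poisson(λ=11.54).

For a Poisson distribution with λ=11.54:
σ = √Var(X) = 3.3971

The standard deviation is the square root of the variance.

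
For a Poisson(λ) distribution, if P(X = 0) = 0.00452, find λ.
λ = 5.3992

For a Poisson(λ) distribution, the PMF at 0 is:
P(X = 0) = λ^0 e^(-λ) / 0! = e^(-λ)

Given P(X = 0) = 0.00452:
e^(-λ) = 0.00452
-λ = ln(0.00452)
λ = -ln(0.00452) = 5.3992

Verification: e^(-5.3992) = 0.00452 ✓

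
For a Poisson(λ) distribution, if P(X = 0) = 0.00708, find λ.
λ = 4.9505

For a Poisson(λ) distribution, the PMF at 0 is:
P(X = 0) = λ^0 e^(-λ) / 0! = e^(-λ)

Given P(X = 0) = 0.00708:
e^(-λ) = 0.00708
-λ = ln(0.00708)
λ = -ln(0.00708) = 4.9505

Verification: e^(-4.9505) = 0.00708 ✓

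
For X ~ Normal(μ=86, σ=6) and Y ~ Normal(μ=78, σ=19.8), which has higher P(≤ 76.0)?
Y has higher probability (P(Y ≤ 76.0) = 0.4598 > P(X ≤ 76.0) = 0.0478)

Compute P(≤ 76.0) for each distribution:

X ~ Normal(μ=86, σ=6):
P(X ≤ 76.0) = 0.0478

Y ~ Normal(μ=78, σ=19.8):
P(Y ≤ 76.0) = 0.4598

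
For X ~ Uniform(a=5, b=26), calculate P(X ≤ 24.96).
0.950476

We have X ~ Uniform(a=5, b=26).

The CDF gives us P(X ≤ k).

Using the CDF:
P(X ≤ 24.96) = 0.950476

This means there's approximately a 95.0% chance that X is at most 24.96.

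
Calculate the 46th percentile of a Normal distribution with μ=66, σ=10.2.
64.9756

We have X ~ Normal(μ=66, σ=10.2).

We want to find x such that P(X ≤ x) = 0.46.

This is the 46th percentile, which means 46% of values fall below this point.

Using the inverse CDF (quantile function):
x = F⁻¹(0.46) = 64.9756

Verification: P(X ≤ 64.9756) = 0.46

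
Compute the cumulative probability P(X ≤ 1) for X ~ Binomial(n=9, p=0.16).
0.565157

We have X ~ Binomial(n=9, p=0.16).

The CDF gives us P(X ≤ k).

Using the CDF:
P(X ≤ 1) = 0.565157

This means there's approximately a 56.5% chance that X is at most 1.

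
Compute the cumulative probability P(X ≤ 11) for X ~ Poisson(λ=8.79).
0.822895

We have X ~ Poisson(λ=8.79).

The CDF gives us P(X ≤ k).

Using the CDF:
P(X ≤ 11) = 0.822895

This means there's approximately a 82.3% chance that X is at most 11.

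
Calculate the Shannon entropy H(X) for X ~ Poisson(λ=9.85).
2.5537 nats

We have X ~ Poisson(λ=9.85).

The Shannon entropy measures the uncertainty or information content of the distribution.

For a Poisson distribution with λ=9.85:
H(X) = 2.5537 nats

(In bits, this would be 3.6842 bits.)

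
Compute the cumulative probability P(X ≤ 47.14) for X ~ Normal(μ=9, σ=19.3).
0.975932

We have X ~ Normal(μ=9, σ=19.3).

The CDF gives us P(X ≤ k).

Using the CDF:
P(X ≤ 47.14) = 0.975932

This means there's approximately a 97.6% chance that X is at most 47.14.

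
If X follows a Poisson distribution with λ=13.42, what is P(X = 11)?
0.094600

We have X ~ Poisson(λ=13.42).

For a Poisson distribution, the PMF gives us the probability of each outcome.

Using the PMF formula:
P(X = 11) = 0.094600

Rounded to 4 decimal places: 0.0946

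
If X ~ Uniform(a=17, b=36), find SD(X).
5.4848

We have X ~ Uniform(a=17, b=36).

For a Uniform distribution with a=17, b=36:
σ = √Var(X) = 5.4848

The standard deviation is the square root of the variance.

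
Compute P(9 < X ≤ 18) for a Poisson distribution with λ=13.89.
0.773935

We have X ~ Poisson(λ=13.89).

To find P(9 < X ≤ 18), we use:
P(9 < X ≤ 18) = P(X ≤ 18) - P(X ≤ 9)
                 = F(18) - F(9)
                 = 0.888646 - 0.114710
                 = 0.773935

So there's approximately a 77.4% chance that X falls in this range.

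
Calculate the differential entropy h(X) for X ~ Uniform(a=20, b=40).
2.9957 nats

We have X ~ Uniform(a=20, b=40).

The differential entropy measures the uncertainty or information content of the distribution.

For a Uniform distribution with a=20, b=40:
h(X) = 2.9957 nats

(In bits, this would be 4.3219 bits.)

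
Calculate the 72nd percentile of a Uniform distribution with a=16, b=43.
35.4400

We have X ~ Uniform(a=16, b=43).

We want to find x such that P(X ≤ x) = 0.72.

This is the 72nd percentile, which means 72% of values fall below this point.

Using the inverse CDF (quantile function):
x = F⁻¹(0.72) = 35.4400

Verification: P(X ≤ 35.4400) = 0.72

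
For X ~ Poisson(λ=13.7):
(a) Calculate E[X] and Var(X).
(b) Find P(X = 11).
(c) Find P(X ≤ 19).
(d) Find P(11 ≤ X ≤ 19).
(a) E[X] = 13.7000, Var(X) = 13.7000
(b) P(X = 11) = 0.089730
(c) P(X ≤ 19) = 0.935100
(d) P(11 ≤ X ≤ 19) = 0.738674

We have X ~ Poisson(λ=13.7).

(a) Moments:
E[X] = 13.7000
Var(X) = 13.7000
σ = √Var(X) = 3.7014

(b) Point probability using PMF:
P(X = 11) = 0.089730

(c) Cumulative probability using CDF:
P(X ≤ 19) = F(19) = 0.935100

(d) Range probability:
P(11 ≤ X ≤ 19) = P(X ≤ 19) - P(X ≤ 10)
                   = F(19) - F(10)
                   = 0.935100 - 0.196426
                   = 0.738674

This means approximately 73.9% of outcomes fall in the interval [11, 19].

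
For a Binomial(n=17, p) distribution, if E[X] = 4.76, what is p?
p = 0.28

For a Binomial(n, p) distribution:
E[X] = n × p

Given n = 17 and E[X] = 4.76:
4.76 = 17 × p
p = 4.76 / 17 = 0.28

Verification: Binomial(17, 0.28) has E[X] = 4.76 ✓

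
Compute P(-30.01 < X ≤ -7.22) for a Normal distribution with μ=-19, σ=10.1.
0.740426

We have X ~ Normal(μ=-19, σ=10.1).

To find P(-30.01 < X ≤ -7.22), we use:
P(-30.01 < X ≤ -7.22) = P(X ≤ -7.22) - P(X ≤ -30.01)
                 = F(-7.22) - F(-30.01)
                 = 0.878261 - 0.137835
                 = 0.740426

So there's approximately a 74.0% chance that X falls in this range.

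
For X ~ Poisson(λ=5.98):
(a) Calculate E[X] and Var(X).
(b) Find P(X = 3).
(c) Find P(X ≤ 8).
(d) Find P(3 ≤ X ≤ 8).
(a) E[X] = 5.9800, Var(X) = 5.9800
(b) P(X = 3) = 0.090130
(c) P(X ≤ 8) = 0.849296
(d) P(3 ≤ X ≤ 8) = 0.786429

We have X ~ Poisson(λ=5.98).

(a) Moments:
E[X] = 5.9800
Var(X) = 5.9800
σ = √Var(X) = 2.4454

(b) Point probability using PMF:
P(X = 3) = 0.090130

(c) Cumulative probability using CDF:
P(X ≤ 8) = F(8) = 0.849296

(d) Range probability:
P(3 ≤ X ≤ 8) = P(X ≤ 8) - P(X ≤ 2)
                   = F(8) - F(2)
                   = 0.849296 - 0.062867
                   = 0.786429

This means approximately 78.6% of outcomes fall in the interval [3, 8].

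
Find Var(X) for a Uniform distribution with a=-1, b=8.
6.7500

We have X ~ Uniform(a=-1, b=8).

For a Uniform distribution with a=-1, b=8:
Var(X) = 6.7500

The variance measures the spread of the distribution around the mean.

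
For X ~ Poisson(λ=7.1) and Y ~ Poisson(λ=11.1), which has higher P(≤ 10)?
X has higher probability (P(X ≤ 10) = 0.8942 > P(Y ≤ 10) = 0.4480)

Compute P(≤ 10) for each distribution:

X ~ Poisson(λ=7.1):
P(X ≤ 10) = 0.8942

Y ~ Poisson(λ=11.1):
P(Y ≤ 10) = 0.4480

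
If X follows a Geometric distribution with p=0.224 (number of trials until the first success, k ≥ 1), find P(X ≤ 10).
0.920820

We have X ~ Geometric(p=0.224) (number of trials until the first success, k ≥ 1).

The CDF gives us P(X ≤ k).

Using the CDF:
P(X ≤ 10) = 0.920820

This means there's approximately a 92.1% chance that X is at most 10.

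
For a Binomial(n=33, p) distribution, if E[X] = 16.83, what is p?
p = 0.51

For a Binomial(n, p) distribution:
E[X] = n × p

Given n = 33 and E[X] = 16.83:
16.83 = 33 × p
p = 16.83 / 33 = 0.51

Verification: Binomial(33, 0.51) has E[X] = 16.83 ✓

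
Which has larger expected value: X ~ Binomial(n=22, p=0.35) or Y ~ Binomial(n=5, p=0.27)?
X has larger mean (7.7000 > 1.3500)

Compute the expected value for each distribution:

X ~ Binomial(n=22, p=0.35):
E[X] = 7.7000

Y ~ Binomial(n=5, p=0.27):
E[Y] = 1.3500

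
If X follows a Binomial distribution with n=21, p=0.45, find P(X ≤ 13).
0.962107

We have X ~ Binomial(n=21, p=0.45).

The CDF gives us P(X ≤ k).

Using the CDF:
P(X ≤ 13) = 0.962107

This means there's approximately a 96.2% chance that X is at most 13.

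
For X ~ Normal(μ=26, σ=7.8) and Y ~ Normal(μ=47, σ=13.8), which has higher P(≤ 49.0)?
X has higher probability (P(X ≤ 49.0) = 0.9984 > P(Y ≤ 49.0) = 0.5576)

Compute P(≤ 49.0) for each distribution:

X ~ Normal(μ=26, σ=7.8):
P(X ≤ 49.0) = 0.9984

Y ~ Normal(μ=47, σ=13.8):
P(Y ≤ 49.0) = 0.5576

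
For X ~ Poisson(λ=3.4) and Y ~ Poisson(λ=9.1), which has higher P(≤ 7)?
X has higher probability (P(X ≤ 7) = 0.9769 > P(Y ≤ 7) = 0.3123)

Compute P(≤ 7) for each distribution:

X ~ Poisson(λ=3.4):
P(X ≤ 7) = 0.9769

Y ~ Poisson(λ=9.1):
P(Y ≤ 7) = 0.3123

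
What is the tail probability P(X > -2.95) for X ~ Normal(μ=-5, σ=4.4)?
0.320640

We have X ~ Normal(μ=-5, σ=4.4).

P(X > -2.95) = 1 - P(X ≤ -2.95)
                = 1 - F(-2.95)
                = 1 - 0.679360
                = 0.320640

So there's approximately a 32.1% chance that X exceeds -2.95.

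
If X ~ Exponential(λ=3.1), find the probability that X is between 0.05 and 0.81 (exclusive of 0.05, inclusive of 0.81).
0.775228

We have X ~ Exponential(λ=3.1).

To find P(0.05 < X ≤ 0.81), we use:
P(0.05 < X ≤ 0.81) = P(X ≤ 0.81) - P(X ≤ 0.05)
                 = F(0.81) - F(0.05)
                 = 0.918813 - 0.143585
                 = 0.775228

So there's approximately a 77.5% chance that X falls in this range.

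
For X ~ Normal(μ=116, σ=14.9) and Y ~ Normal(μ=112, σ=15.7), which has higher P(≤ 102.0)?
Y has higher probability (P(Y ≤ 102.0) = 0.2621 > P(X ≤ 102.0) = 0.1737)

Compute P(≤ 102.0) for each distribution:

X ~ Normal(μ=116, σ=14.9):
P(X ≤ 102.0) = 0.1737

Y ~ Normal(μ=112, σ=15.7):
P(Y ≤ 102.0) = 0.2621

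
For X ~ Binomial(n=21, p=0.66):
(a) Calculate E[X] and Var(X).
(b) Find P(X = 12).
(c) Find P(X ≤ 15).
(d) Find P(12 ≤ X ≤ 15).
(a) E[X] = 13.8600, Var(X) = 4.7124
(b) P(X = 12) = 0.121922
(c) P(X ≤ 15) = 0.771239
(d) P(12 ≤ X ≤ 15) = 0.632164

We have X ~ Binomial(n=21, p=0.66).

(a) Moments:
E[X] = 13.8600
Var(X) = 4.7124
σ = √Var(X) = 2.1708

(b) Point probability using PMF:
P(X = 12) = 0.121922

(c) Cumulative probability using CDF:
P(X ≤ 15) = F(15) = 0.771239

(d) Range probability:
P(12 ≤ X ≤ 15) = P(X ≤ 15) - P(X ≤ 11)
                   = F(15) - F(11)
                   = 0.771239 - 0.139075
                   = 0.632164

This means approximately 63.2% of outcomes fall in the interval [12, 15].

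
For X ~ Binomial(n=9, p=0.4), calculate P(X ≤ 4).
0.733432

We have X ~ Binomial(n=9, p=0.4).

The CDF gives us P(X ≤ k).

Using the CDF:
P(X ≤ 4) = 0.733432

This means there's approximately a 73.3% chance that X is at most 4.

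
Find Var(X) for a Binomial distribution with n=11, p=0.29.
2.2649

We have X ~ Binomial(n=11, p=0.29).

For a Binomial distribution with n=11, p=0.29:
Var(X) = 2.2649

The variance measures the spread of the distribution around the mean.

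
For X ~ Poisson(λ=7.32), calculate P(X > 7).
0.448854

We have X ~ Poisson(λ=7.32).

P(X > 7) = 1 - P(X ≤ 7)
                = 1 - F(7)
                = 1 - 0.551146
                = 0.448854

So there's approximately a 44.9% chance that X exceeds 7.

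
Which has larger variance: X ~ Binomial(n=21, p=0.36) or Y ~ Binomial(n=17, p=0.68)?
X has larger variance (4.8384 > 3.6992)

Compute the variance for each distribution:

X ~ Binomial(n=21, p=0.36):
Var(X) = 4.8384

Y ~ Binomial(n=17, p=0.68):
Var(Y) = 3.6992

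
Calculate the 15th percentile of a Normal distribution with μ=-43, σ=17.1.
-60.7230

We have X ~ Normal(μ=-43, σ=17.1).

We want to find x such that P(X ≤ x) = 0.15.

This is the 15th percentile, which means 15% of values fall below this point.

Using the inverse CDF (quantile function):
x = F⁻¹(0.15) = -60.7230

Verification: P(X ≤ -60.7230) = 0.15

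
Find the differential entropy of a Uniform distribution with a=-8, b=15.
3.1355 nats

We have X ~ Uniform(a=-8, b=15).

The differential entropy measures the uncertainty or information content of the distribution.

For a Uniform distribution with a=-8, b=15:
h(X) = 3.1355 nats

(In bits, this would be 4.5236 bits.)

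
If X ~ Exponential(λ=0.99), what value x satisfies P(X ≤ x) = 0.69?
1.1830

We have X ~ Exponential(λ=0.99).

We want to find x such that P(X ≤ x) = 0.69.

This is the 69th percentile, which means 69% of values fall below this point.

Using the inverse CDF (quantile function):
x = F⁻¹(0.69) = 1.1830

Verification: P(X ≤ 1.1830) = 0.69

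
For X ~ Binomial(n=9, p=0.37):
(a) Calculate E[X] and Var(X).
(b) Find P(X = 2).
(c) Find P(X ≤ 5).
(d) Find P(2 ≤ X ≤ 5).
(a) E[X] = 3.3300, Var(X) = 2.0979
(b) P(X = 2) = 0.194129
(c) P(X ≤ 5) = 0.930424
(d) P(2 ≤ X ≤ 5) = 0.832154

We have X ~ Binomial(n=9, p=0.37).

(a) Moments:
E[X] = 3.3300
Var(X) = 2.0979
σ = √Var(X) = 1.4484

(b) Point probability using PMF:
P(X = 2) = 0.194129

(c) Cumulative probability using CDF:
P(X ≤ 5) = F(5) = 0.930424

(d) Range probability:
P(2 ≤ X ≤ 5) = P(X ≤ 5) - P(X ≤ 1)
                   = F(5) - F(1)
                   = 0.930424 - 0.098270
                   = 0.832154

This means approximately 83.2% of outcomes fall in the interval [2, 5].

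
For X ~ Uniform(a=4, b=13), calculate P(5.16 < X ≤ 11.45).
0.698889

We have X ~ Uniform(a=4, b=13).

To find P(5.16 < X ≤ 11.45), we use:
P(5.16 < X ≤ 11.45) = P(X ≤ 11.45) - P(X ≤ 5.16)
                 = F(11.45) - F(5.16)
                 = 0.827778 - 0.128889
                 = 0.698889

So there's approximately a 69.9% chance that X falls in this range.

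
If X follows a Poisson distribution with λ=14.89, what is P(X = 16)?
0.095291

We have X ~ Poisson(λ=14.89).

For a Poisson distribution, the PMF gives us the probability of each outcome.

Using the PMF formula:
P(X = 16) = 0.095291

Rounded to 4 decimal places: 0.0953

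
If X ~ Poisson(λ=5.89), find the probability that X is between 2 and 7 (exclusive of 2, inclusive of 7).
0.691920

We have X ~ Poisson(λ=5.89).

To find P(2 < X ≤ 7), we use:
P(2 < X ≤ 7) = P(X ≤ 7) - P(X ≤ 2)
                 = F(7) - F(2)
                 = 0.758980 - 0.067061
                 = 0.691920

So there's approximately a 69.2% chance that X falls in this range.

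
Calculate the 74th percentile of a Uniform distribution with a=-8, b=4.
0.8800

We have X ~ Uniform(a=-8, b=4).

We want to find x such that P(X ≤ x) = 0.74.

This is the 74th percentile, which means 74% of values fall below this point.

Using the inverse CDF (quantile function):
x = F⁻¹(0.74) = 0.8800

Verification: P(X ≤ 0.8800) = 0.74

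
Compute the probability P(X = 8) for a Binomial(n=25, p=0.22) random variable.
0.086905

We have X ~ Binomial(n=25, p=0.22).

For a Binomial distribution, the PMF gives us the probability of each outcome.

Using the PMF formula:
P(X = 8) = 0.086905

Rounded to 4 decimal places: 0.0869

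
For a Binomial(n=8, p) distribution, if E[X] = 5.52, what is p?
p = 0.69

For a Binomial(n, p) distribution:
E[X] = n × p

Given n = 8 and E[X] = 5.52:
5.52 = 8 × p
p = 5.52 / 8 = 0.69

Verification: Binomial(8, 0.69) has E[X] = 5.52 ✓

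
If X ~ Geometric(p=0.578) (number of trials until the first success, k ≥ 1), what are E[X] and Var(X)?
E[X] = 1.7301, Var(X) = 1.2632

We have X ~ Geometric(p=0.578) (number of trials until the first success, k ≥ 1).

For a Geometric distribution with p=0.578 (number of trials until the first success, k ≥ 1):

Expected value:
E[X] = 1.7301

Variance:
Var(X) = 1.2632

Standard deviation:
σ = √Var(X) = 1.1239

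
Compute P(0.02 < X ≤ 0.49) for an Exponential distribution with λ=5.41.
0.826860

We have X ~ Exponential(λ=5.41).

To find P(0.02 < X ≤ 0.49), we use:
P(0.02 < X ≤ 0.49) = P(X ≤ 0.49) - P(X ≤ 0.02)
                 = F(0.49) - F(0.02)
                 = 0.929412 - 0.102552
                 = 0.826860

So there's approximately a 82.7% chance that X falls in this range.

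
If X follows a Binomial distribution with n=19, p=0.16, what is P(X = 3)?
0.243867

We have X ~ Binomial(n=19, p=0.16).

For a Binomial distribution, the PMF gives us the probability of each outcome.

Using the PMF formula:
P(X = 3) = 0.243867

Rounded to 4 decimal places: 0.2439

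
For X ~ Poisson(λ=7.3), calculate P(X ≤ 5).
0.264043

We have X ~ Poisson(λ=7.3).

The CDF gives us P(X ≤ k).

Using the CDF:
P(X ≤ 5) = 0.264043

This means there's approximately a 26.4% chance that X is at most 5.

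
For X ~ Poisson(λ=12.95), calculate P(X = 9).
0.067074

We have X ~ Poisson(λ=12.95).

For a Poisson distribution, the PMF gives us the probability of each outcome.

Using the PMF formula:
P(X = 9) = 0.067074

Rounded to 4 decimal places: 0.0671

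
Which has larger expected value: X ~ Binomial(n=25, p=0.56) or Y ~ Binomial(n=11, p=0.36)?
X has larger mean (14.0000 > 3.9600)

Compute the expected value for each distribution:

X ~ Binomial(n=25, p=0.56):
E[X] = 14.0000

Y ~ Binomial(n=11, p=0.36):
E[Y] = 3.9600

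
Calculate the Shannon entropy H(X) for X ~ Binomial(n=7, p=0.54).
1.6921 nats

We have X ~ Binomial(n=7, p=0.54).

The Shannon entropy measures the uncertainty or information content of the distribution.

For a Binomial distribution with n=7, p=0.54:
H(X) = 1.6921 nats

(In bits, this would be 2.4412 bits.)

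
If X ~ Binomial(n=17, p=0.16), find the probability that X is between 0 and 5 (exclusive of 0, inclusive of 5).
0.906093

We have X ~ Binomial(n=17, p=0.16).

To find P(0 < X ≤ 5), we use:
P(0 < X ≤ 5) = P(X ≤ 5) - P(X ≤ 0)
                 = F(5) - F(0)
                 = 0.957705 - 0.051612
                 = 0.906093

So there's approximately a 90.6% chance that X falls in this range.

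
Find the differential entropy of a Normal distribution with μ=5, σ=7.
3.3648 nats

We have X ~ Normal(μ=5, σ=7).

The differential entropy measures the uncertainty or information content of the distribution.

For a Normal distribution with μ=5, σ=7:
h(X) = 3.3648 nats

(In bits, this would be 4.8545 bits.)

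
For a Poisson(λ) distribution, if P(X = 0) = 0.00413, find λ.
λ = 5.4895

For a Poisson(λ) distribution, the PMF at 0 is:
P(X = 0) = λ^0 e^(-λ) / 0! = e^(-λ)

Given P(X = 0) = 0.00413:
e^(-λ) = 0.00413
-λ = ln(0.00413)
λ = -ln(0.00413) = 5.4895

Verification: e^(-5.4895) = 0.00413 ✓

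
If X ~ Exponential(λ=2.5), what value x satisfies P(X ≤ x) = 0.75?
0.5545

We have X ~ Exponential(λ=2.5).

We want to find x such that P(X ≤ x) = 0.75.

This is the 75th percentile, which means 75% of values fall below this point.

Using the inverse CDF (quantile function):
x = F⁻¹(0.75) = 0.5545

Verification: P(X ≤ 0.5545) = 0.75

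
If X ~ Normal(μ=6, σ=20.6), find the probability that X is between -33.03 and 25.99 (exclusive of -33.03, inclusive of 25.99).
0.805005

We have X ~ Normal(μ=6, σ=20.6).

To find P(-33.03 < X ≤ 25.99), we use:
P(-33.03 < X ≤ 25.99) = P(X ≤ 25.99) - P(X ≤ -33.03)
                 = F(25.99) - F(-33.03)
                 = 0.834074 - 0.029069
                 = 0.805005

So there's approximately a 80.5% chance that X falls in this range.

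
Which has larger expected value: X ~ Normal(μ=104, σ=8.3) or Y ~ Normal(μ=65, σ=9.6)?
X has larger mean (104.0000 > 65.0000)

Compute the expected value for each distribution:

X ~ Normal(μ=104, σ=8.3):
E[X] = 104.0000

Y ~ Normal(μ=65, σ=9.6):
E[Y] = 65.0000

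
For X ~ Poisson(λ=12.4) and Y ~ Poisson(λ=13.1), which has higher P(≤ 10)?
X has higher probability (P(X ≤ 10) = 0.3067 > P(Y ≤ 10) = 0.2432)

Compute P(≤ 10) for each distribution:

X ~ Poisson(λ=12.4):
P(X ≤ 10) = 0.3067

Y ~ Poisson(λ=13.1):
P(Y ≤ 10) = 0.2432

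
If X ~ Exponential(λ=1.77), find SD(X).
0.5650

We have X ~ Exponential(λ=1.77).

For an Exponential distribution with λ=1.77:
σ = √Var(X) = 0.5650

The standard deviation is the square root of the variance.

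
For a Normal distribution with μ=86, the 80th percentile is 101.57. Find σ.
σ = 18.5000

For X ~ Normal(μ, σ), the p-th percentile satisfies x = μ + z_p × σ,
where z_p = Φ⁻¹(p) is the standard normal quantile.

Step 1: z_{0.8} = Φ⁻¹(0.8) = 0.8416

Step 2: Solve for σ:
101.57 = 86 + 0.8416 × σ
σ = (101.57 - 86) / 0.8416
σ = 15.57 / 0.8416
σ = 18.5000

Verification: μ + z × σ = 86 + 0.8416 × 18.5000 = 101.57 ✓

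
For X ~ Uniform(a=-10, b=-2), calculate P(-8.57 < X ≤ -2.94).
0.703750

We have X ~ Uniform(a=-10, b=-2).

To find P(-8.57 < X ≤ -2.94), we use:
P(-8.57 < X ≤ -2.94) = P(X ≤ -2.94) - P(X ≤ -8.57)
                 = F(-2.94) - F(-8.57)
                 = 0.882500 - 0.178750
                 = 0.703750

So there's approximately a 70.4% chance that X falls in this range.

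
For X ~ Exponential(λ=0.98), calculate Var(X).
1.0412

We have X ~ Exponential(λ=0.98).

For an Exponential distribution with λ=0.98:
Var(X) = 1.0412

The variance measures the spread of the distribution around the mean.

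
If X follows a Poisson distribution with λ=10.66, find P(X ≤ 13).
0.811757

We have X ~ Poisson(λ=10.66).

The CDF gives us P(X ≤ k).

Using the CDF:
P(X ≤ 13) = 0.811757

This means there's approximately a 81.2% chance that X is at most 13.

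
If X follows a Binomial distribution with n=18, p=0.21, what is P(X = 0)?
0.014364

We have X ~ Binomial(n=18, p=0.21).

For a Binomial distribution, the PMF gives us the probability of each outcome.

Using the PMF formula:
P(X = 0) = 0.014364

Rounded to 4 decimal places: 0.0144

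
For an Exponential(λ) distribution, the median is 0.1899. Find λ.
λ = 3.6501

For X ~ Exponential(λ), the CDF is F(x) = 1 - e^(-λx).
The median m satisfies F(m) = 0.5:
1 - e^(-λm) = 0.5
e^(-λm) = 0.5
λm = ln(2)
m = ln(2) / λ

Given m = 0.1899:
λ = ln(2) / 0.1899 = 0.693147 / 0.1899 = 3.6501

Verification: ln(2) / 3.6501 = 0.1899 ✓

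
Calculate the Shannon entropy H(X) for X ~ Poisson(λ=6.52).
2.3423 nats

We have X ~ Poisson(λ=6.52).

The Shannon entropy measures the uncertainty or information content of the distribution.

For a Poisson distribution with λ=6.52:
H(X) = 2.3423 nats

(In bits, this would be 3.3792 bits.)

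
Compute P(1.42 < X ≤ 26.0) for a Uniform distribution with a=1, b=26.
0.983200

We have X ~ Uniform(a=1, b=26).

To find P(1.42 < X ≤ 26.0), we use:
P(1.42 < X ≤ 26.0) = P(X ≤ 26.0) - P(X ≤ 1.42)
                 = F(26.0) - F(1.42)
                 = 1.000000 - 0.016800
                 = 0.983200

So there's approximately a 98.3% chance that X falls in this range.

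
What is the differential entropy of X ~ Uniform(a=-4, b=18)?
3.0910 nats

We have X ~ Uniform(a=-4, b=18).

The differential entropy measures the uncertainty or information content of the distribution.

For a Uniform distribution with a=-4, b=18:
h(X) = 3.0910 nats

(In bits, this would be 4.4594 bits.)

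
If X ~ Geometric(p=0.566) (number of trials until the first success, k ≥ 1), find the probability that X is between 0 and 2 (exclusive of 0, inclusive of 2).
0.811644

We have X ~ Geometric(p=0.566) (number of trials until the first success, k ≥ 1).

To find P(0 < X ≤ 2), we use:
P(0 < X ≤ 2) = P(X ≤ 2) - P(X ≤ 0)
                 = F(2) - F(0)
                 = 0.811644 - 0.000000
                 = 0.811644

So there's approximately a 81.2% chance that X falls in this range.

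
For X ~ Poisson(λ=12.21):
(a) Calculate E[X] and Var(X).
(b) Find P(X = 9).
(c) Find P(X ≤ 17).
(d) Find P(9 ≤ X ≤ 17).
(a) E[X] = 12.2100, Var(X) = 12.2100
(b) P(X = 9) = 0.082783
(c) P(X ≤ 17) = 0.928630
(d) P(9 ≤ X ≤ 17) = 0.786887

We have X ~ Poisson(λ=12.21).

(a) Moments:
E[X] = 12.2100
Var(X) = 12.2100
σ = √Var(X) = 3.4943

(b) Point probability using PMF:
P(X = 9) = 0.082783

(c) Cumulative probability using CDF:
P(X ≤ 17) = F(17) = 0.928630

(d) Range probability:
P(9 ≤ X ≤ 17) = P(X ≤ 17) - P(X ≤ 8)
                   = F(17) - F(8)
                   = 0.928630 - 0.141744
                   = 0.786887

This means approximately 78.7% of outcomes fall in the interval [9, 17].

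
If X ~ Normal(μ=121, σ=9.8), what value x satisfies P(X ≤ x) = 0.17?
111.6492

We have X ~ Normal(μ=121, σ=9.8).

We want to find x such that P(X ≤ x) = 0.17.

This is the 17th percentile, which means 17% of values fall below this point.

Using the inverse CDF (quantile function):
x = F⁻¹(0.17) = 111.6492

Verification: P(X ≤ 111.6492) = 0.17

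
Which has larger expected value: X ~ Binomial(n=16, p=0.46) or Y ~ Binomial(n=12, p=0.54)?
X has larger mean (7.3600 > 6.4800)

Compute the expected value for each distribution:

X ~ Binomial(n=16, p=0.46):
E[X] = 7.3600

Y ~ Binomial(n=12, p=0.54):
E[Y] = 6.4800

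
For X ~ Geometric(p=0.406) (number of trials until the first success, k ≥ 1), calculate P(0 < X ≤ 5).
0.926051

We have X ~ Geometric(p=0.406) (number of trials until the first success, k ≥ 1).

To find P(0 < X ≤ 5), we use:
P(0 < X ≤ 5) = P(X ≤ 5) - P(X ≤ 0)
                 = F(5) - F(0)
                 = 0.926051 - 0.000000
                 = 0.926051

So there's approximately a 92.6% chance that X falls in this range.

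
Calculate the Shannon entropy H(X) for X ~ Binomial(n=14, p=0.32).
1.9709 nats

We have X ~ Binomial(n=14, p=0.32).

The Shannon entropy measures the uncertainty or information content of the distribution.

For a Binomial distribution with n=14, p=0.32:
H(X) = 1.9709 nats

(In bits, this would be 2.8433 bits.)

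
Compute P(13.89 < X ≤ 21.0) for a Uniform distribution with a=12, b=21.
0.790000

We have X ~ Uniform(a=12, b=21).

To find P(13.89 < X ≤ 21.0), we use:
P(13.89 < X ≤ 21.0) = P(X ≤ 21.0) - P(X ≤ 13.89)
                 = F(21.0) - F(13.89)
                 = 1.000000 - 0.210000
                 = 0.790000

So there's approximately a 79.0% chance that X falls in this range.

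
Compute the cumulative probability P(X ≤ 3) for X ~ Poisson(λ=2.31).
0.797311

We have X ~ Poisson(λ=2.31).

The CDF gives us P(X ≤ k).

Using the CDF:
P(X ≤ 3) = 0.797311

This means there's approximately a 79.7% chance that X is at most 3.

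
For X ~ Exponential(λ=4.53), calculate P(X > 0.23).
0.352784

We have X ~ Exponential(λ=4.53).

P(X > 0.23) = 1 - P(X ≤ 0.23)
                = 1 - F(0.23)
                = 1 - 0.647216
                = 0.352784

So there's approximately a 35.3% chance that X exceeds 0.23.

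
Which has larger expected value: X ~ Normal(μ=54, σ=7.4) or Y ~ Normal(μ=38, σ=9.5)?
X has larger mean (54.0000 > 38.0000)

Compute the expected value for each distribution:

X ~ Normal(μ=54, σ=7.4):
E[X] = 54.0000

Y ~ Normal(μ=38, σ=9.5):
E[Y] = 38.0000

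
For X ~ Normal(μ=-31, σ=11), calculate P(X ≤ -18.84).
0.865519

We have X ~ Normal(μ=-31, σ=11).

The CDF gives us P(X ≤ k).

Using the CDF:
P(X ≤ -18.84) = 0.865519

This means there's approximately a 86.6% chance that X is at most -18.84.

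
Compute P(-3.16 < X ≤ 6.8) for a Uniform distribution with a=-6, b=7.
0.766154

We have X ~ Uniform(a=-6, b=7).

To find P(-3.16 < X ≤ 6.8), we use:
P(-3.16 < X ≤ 6.8) = P(X ≤ 6.8) - P(X ≤ -3.16)
                 = F(6.8) - F(-3.16)
                 = 0.984615 - 0.218462
                 = 0.766154

So there's approximately a 76.6% chance that X falls in this range.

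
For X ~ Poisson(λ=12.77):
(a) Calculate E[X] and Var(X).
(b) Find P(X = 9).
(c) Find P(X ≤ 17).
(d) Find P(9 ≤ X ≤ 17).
(a) E[X] = 12.7700, Var(X) = 12.7700
(b) P(X = 9) = 0.070797
(c) P(X ≤ 17) = 0.902661
(d) P(9 ≤ X ≤ 17) = 0.791911

We have X ~ Poisson(λ=12.77).

(a) Moments:
E[X] = 12.7700
Var(X) = 12.7700
σ = √Var(X) = 3.5735

(b) Point probability using PMF:
P(X = 9) = 0.070797

(c) Cumulative probability using CDF:
P(X ≤ 17) = F(17) = 0.902661

(d) Range probability:
P(9 ≤ X ≤ 17) = P(X ≤ 17) - P(X ≤ 8)
                   = F(17) - F(8)
                   = 0.902661 - 0.110750
                   = 0.791911

This means approximately 79.2% of outcomes fall in the interval [9, 17].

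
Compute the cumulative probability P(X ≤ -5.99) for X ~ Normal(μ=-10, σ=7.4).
0.706054

We have X ~ Normal(μ=-10, σ=7.4).

The CDF gives us P(X ≤ k).

Using the CDF:
P(X ≤ -5.99) = 0.706054

This means there's approximately a 70.6% chance that X is at most -5.99.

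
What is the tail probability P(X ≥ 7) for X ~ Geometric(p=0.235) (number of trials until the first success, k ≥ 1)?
0.200433

We have X ~ Geometric(p=0.235) (number of trials until the first success, k ≥ 1).

For discrete distributions, P(X ≥ 7) = 1 - P(X ≤ 6).

P(X ≤ 6) = 0.799567
P(X ≥ 7) = 1 - 0.799567 = 0.200433

So there's approximately a 20.0% chance that X is at least 7.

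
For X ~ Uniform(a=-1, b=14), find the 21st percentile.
2.1500

We have X ~ Uniform(a=-1, b=14).

We want to find x such that P(X ≤ x) = 0.21.

This is the 21st percentile, which means 21% of values fall below this point.

Using the inverse CDF (quantile function):
x = F⁻¹(0.21) = 2.1500

Verification: P(X ≤ 2.1500) = 0.21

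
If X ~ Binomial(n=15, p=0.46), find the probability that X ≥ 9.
0.203442

We have X ~ Binomial(n=15, p=0.46).

For discrete distributions, P(X ≥ 9) = 1 - P(X ≤ 8).

P(X ≤ 8) = 0.796558
P(X ≥ 9) = 1 - 0.796558 = 0.203442

So there's approximately a 20.3% chance that X is at least 9.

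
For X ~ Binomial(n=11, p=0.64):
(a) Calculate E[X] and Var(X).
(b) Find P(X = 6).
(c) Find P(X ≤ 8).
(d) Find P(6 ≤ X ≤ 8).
(a) E[X] = 7.0400, Var(X) = 2.5344
(b) P(X = 6) = 0.191970
(c) P(X ≤ 8) = 0.818559
(d) P(6 ≤ X ≤ 8) = 0.652429

We have X ~ Binomial(n=11, p=0.64).

(a) Moments:
E[X] = 7.0400
Var(X) = 2.5344
σ = √Var(X) = 1.5920

(b) Point probability using PMF:
P(X = 6) = 0.191970

(c) Cumulative probability using CDF:
P(X ≤ 8) = F(8) = 0.818559

(d) Range probability:
P(6 ≤ X ≤ 8) = P(X ≤ 8) - P(X ≤ 5)
                   = F(8) - F(5)
                   = 0.818559 - 0.166130
                   = 0.652429

This means approximately 65.2% of outcomes fall in the interval [6, 8].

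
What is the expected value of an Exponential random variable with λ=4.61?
0.2169

We have X ~ Exponential(λ=4.61).

For an Exponential distribution with λ=4.61:
E[X] = 0.2169

This is the expected (average) value of X.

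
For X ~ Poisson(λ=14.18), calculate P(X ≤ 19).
0.915904

We have X ~ Poisson(λ=14.18).

The CDF gives us P(X ≤ k).

Using the CDF:
P(X ≤ 19) = 0.915904

This means there's approximately a 91.6% chance that X is at most 19.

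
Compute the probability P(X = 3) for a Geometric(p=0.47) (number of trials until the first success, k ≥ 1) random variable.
0.132023

We have X ~ Geometric(p=0.47) (number of trials until the first success, k ≥ 1).

For a Geometric distribution, the PMF gives us the probability of each outcome.

Using the PMF formula:
P(X = 3) = 0.132023

Rounded to 4 decimal places: 0.1320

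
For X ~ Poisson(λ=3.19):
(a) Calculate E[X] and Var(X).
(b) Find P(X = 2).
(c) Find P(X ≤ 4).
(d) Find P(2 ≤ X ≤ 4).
(a) E[X] = 3.1900, Var(X) = 3.1900
(b) P(X = 2) = 0.209485
(c) P(X ≤ 4) = 0.782391
(d) P(2 ≤ X ≤ 4) = 0.609881

We have X ~ Poisson(λ=3.19).

(a) Moments:
E[X] = 3.1900
Var(X) = 3.1900
σ = √Var(X) = 1.7861

(b) Point probability using PMF:
P(X = 2) = 0.209485

(c) Cumulative probability using CDF:
P(X ≤ 4) = F(4) = 0.782391

(d) Range probability:
P(2 ≤ X ≤ 4) = P(X ≤ 4) - P(X ≤ 1)
                   = F(4) - F(1)
                   = 0.782391 - 0.172510
                   = 0.609881

This means approximately 61.0% of outcomes fall in the interval [2, 4].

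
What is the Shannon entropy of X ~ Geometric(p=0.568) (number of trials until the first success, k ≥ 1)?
1.2040 nats

We have X ~ Geometric(p=0.568) (number of trials until the first success, k ≥ 1).

The Shannon entropy measures the uncertainty or information content of the distribution.

For a Geometric distribution with p=0.568 (number of trials until the first success, k ≥ 1):
H(X) = 1.2040 nats

(In bits, this would be 1.7370 bits.)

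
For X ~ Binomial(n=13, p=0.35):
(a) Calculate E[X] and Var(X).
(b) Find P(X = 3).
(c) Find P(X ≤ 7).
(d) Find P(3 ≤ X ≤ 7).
(a) E[X] = 4.5500, Var(X) = 2.9575
(b) P(X = 3) = 0.165084
(c) P(X ≤ 7) = 0.953799
(d) P(3 ≤ X ≤ 7) = 0.840608

We have X ~ Binomial(n=13, p=0.35).

(a) Moments:
E[X] = 4.5500
Var(X) = 2.9575
σ = √Var(X) = 1.7197

(b) Point probability using PMF:
P(X = 3) = 0.165084

(c) Cumulative probability using CDF:
P(X ≤ 7) = F(7) = 0.953799

(d) Range probability:
P(3 ≤ X ≤ 7) = P(X ≤ 7) - P(X ≤ 2)
                   = F(7) - F(2)
                   = 0.953799 - 0.113191
                   = 0.840608

This means approximately 84.1% of outcomes fall in the interval [3, 7].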